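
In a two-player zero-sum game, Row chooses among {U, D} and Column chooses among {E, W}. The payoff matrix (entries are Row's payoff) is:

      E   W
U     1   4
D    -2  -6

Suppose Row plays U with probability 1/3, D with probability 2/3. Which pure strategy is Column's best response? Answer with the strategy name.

If Column plays E, Row's expected payoff is (1/3)·1 + (2/3)·(-2) = -1.
If Column plays W, Row's expected payoff is (1/3)·4 + (2/3)·(-6) = -8/3.
Column minimizes Row's payoff; the smallest is -8/3, so the best response is W.

W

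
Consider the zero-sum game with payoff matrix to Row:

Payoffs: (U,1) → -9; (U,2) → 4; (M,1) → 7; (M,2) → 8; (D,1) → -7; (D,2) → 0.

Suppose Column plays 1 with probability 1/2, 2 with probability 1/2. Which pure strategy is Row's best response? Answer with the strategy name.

M

Expected payoff of U: (1/2)·(-9) + (1/2)·4 = -5/2.
Expected payoff of M: (1/2)·7 + (1/2)·8 = 15/2.
Expected payoff of D: (1/2)·(-7) + (1/2)·0 = -7/2.
The largest is 15/2, so Row's best response is M.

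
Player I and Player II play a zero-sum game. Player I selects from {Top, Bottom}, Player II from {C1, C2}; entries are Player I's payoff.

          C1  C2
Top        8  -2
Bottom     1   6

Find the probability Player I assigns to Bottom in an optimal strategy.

2/3

Row minima: Top → -2, Bottom → 1; maximin = 1.
Column maxima: C1 → 8, C2 → 6; minimax = 6.
1 ≠ 6, so there is no saddle point; optimal play is mixed.
Let Player I play Top with probability p. Expected payoff against C1: 8p + 1(1−p) = 7p + 1; against C2: (-2)p + 6(1−p) = −8p + 6.
Setting these equal: 7p + 1 = −8p + 6 ⇒ 15p = 5 ⇒ p = 1/3, and the value is (7)·(1/3) + 1 = 10/3.
For Player II: with q = P(C1), equating Top's and Bottom's payoffs gives 10q − 2 = −5q + 6 ⇒ q = 8/15.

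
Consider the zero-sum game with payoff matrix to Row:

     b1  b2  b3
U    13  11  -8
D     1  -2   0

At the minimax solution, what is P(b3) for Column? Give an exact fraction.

Row minima: U → -8, D → -2; maximin = -2.
Column maxima: b1 → 13, b2 → 11, b3 → 0; minimax = 0.
-2 ≠ 0, so there is no saddle point; optimal play is mixed.
b1 is strictly dominated by b2 (it gives Row strictly more in every row), so Column never plays it.
On the remaining 2×2 (U, D vs b2, b3):
Let Row play U with probability p. Expected payoff against b2: 11p + (-2)(1−p) = 13p − 2; against b3: (-8)p + 0(1−p) = −8p.
Setting these equal: 13p − 2 = −8p ⇒ 21p = 2 ⇒ p = 2/21, and the value is (13)·(2/21) − 2 = -16/21.
For Column: with q = P(b2), equating U's and D's payoffs gives 19q − 8 = −2q ⇒ q = 8/21.

13/21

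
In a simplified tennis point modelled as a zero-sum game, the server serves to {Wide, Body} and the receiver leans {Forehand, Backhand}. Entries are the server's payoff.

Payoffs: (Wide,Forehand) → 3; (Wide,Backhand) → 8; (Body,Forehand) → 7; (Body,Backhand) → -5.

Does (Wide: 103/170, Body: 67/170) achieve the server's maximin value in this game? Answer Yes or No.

No

Against Forehand this mix gives (103/170)·3 + (67/170)·7 = 389/85.
Against Backhand this mix gives (103/170)·8 + (67/170)·(-5) = 489/170.
The receiver will play Backhand, holding the server to 489/170. Shifting weight toward the row that does better against Backhand would raise this floor (the equalizing mix achieves 71/17 against both Backhand and Forehand), so the proposed strategy is not optimal.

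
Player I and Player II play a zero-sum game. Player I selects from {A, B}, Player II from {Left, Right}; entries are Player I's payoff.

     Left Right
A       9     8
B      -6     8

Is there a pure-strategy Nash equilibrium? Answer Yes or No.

Yes

Row minima: A → 8, B → -6; maximin = 8.
Column maxima: Left → 9, Right → 8; minimax = 8.
maximin = minimax = 8, so a saddle point exists.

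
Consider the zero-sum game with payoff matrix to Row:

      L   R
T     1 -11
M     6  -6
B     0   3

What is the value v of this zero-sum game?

6/5

Row minima: T → -11, M → -6, B → 0; maximin = 0.
Column maxima: L → 6, R → 3; minimax = 3.
0 ≠ 3, so there is no saddle point; optimal play is mixed.
T is strictly dominated by M, so Row never plays it.
On the remaining 2×2 (M, B vs L, R):
Let Row play M with probability p. Expected payoff against L: 6p + 0(1−p) = 6p; against R: (-6)p + 3(1−p) = −9p + 3.
Setting these equal: 6p = −9p + 3 ⇒ 15p = 3 ⇒ p = 1/5, and the value is (6)·(1/5) = 6/5.
For Column: with q = P(L), equating M's and B's payoffs gives 12q − 6 = −3q + 3 ⇒ q = 3/5.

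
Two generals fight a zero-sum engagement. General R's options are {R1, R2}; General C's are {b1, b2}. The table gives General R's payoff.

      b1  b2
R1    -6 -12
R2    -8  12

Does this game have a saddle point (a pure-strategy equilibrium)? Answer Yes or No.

No

Row minima: R1 → -12, R2 → -8; maximin = -8.
Column maxima: b1 → -6, b2 → 12; minimax = -6.
-8 ≠ -6, so no pure-strategy equilibrium exists.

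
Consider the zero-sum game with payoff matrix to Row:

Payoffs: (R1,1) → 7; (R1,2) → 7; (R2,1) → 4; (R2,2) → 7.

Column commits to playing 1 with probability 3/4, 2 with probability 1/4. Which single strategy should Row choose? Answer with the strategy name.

R1

Expected payoff of R1: (3/4)·7 + (1/4)·7 = 7.
Expected payoff of R2: (3/4)·4 + (1/4)·7 = 19/4.
The largest is 7, so Row's best response is R1.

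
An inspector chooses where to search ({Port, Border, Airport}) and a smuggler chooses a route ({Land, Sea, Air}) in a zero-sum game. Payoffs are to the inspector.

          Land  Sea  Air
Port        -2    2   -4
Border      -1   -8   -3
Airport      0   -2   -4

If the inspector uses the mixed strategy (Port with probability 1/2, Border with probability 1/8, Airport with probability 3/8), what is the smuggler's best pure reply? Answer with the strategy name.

If the smuggler plays Land, the inspector's expected payoff is (1/2)·(-2) + (1/8)·(-1) + (3/8)·0 = -9/8.
If the smuggler plays Sea, the inspector's expected payoff is (1/2)·2 + (1/8)·(-8) + (3/8)·(-2) = -3/4.
If the smuggler plays Air, the inspector's expected payoff is (1/2)·(-4) + (1/8)·(-3) + (3/8)·(-4) = -31/8.
The smuggler minimizes the inspector's payoff; the smallest is -31/8, so the best response is Air.

Air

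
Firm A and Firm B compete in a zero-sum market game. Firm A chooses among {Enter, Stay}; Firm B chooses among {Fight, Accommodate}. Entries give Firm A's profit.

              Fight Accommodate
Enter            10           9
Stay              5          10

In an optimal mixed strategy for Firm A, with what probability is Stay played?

1/6

Row minima: Enter → 9, Stay → 5; maximin = 9.
Column maxima: Fight → 10, Accommodate → 10; minimax = 10.
9 ≠ 10, so there is no saddle point; optimal play is mixed.
Let Firm A play Enter with probability p. Expected payoff against Fight: 10p + 5(1−p) = 5p + 5; against Accommodate: 9p + 10(1−p) = −p + 10.
Setting these equal: 5p + 5 = −p + 10 ⇒ 6p = 5 ⇒ p = 5/6, and the value is (5)·(5/6) + 5 = 55/6.
For Firm B: with q = P(Fight), equating Enter's and Stay's payoffs gives q + 9 = −5q + 10 ⇒ q = 1/6.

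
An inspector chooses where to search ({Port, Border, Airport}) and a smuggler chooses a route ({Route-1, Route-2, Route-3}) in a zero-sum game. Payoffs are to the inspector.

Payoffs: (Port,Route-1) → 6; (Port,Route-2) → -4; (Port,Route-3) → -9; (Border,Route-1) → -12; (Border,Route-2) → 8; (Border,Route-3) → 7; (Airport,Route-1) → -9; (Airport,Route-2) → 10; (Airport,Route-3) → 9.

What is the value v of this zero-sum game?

Row minima: Port → -9, Border → -12, Airport → -9; maximin = -9.
Column maxima: Route-1 → 6, Route-2 → 10, Route-3 → 9; minimax = 6.
-9 ≠ 6, so there is no saddle point; optimal play is mixed.
Border is strictly dominated by Airport, so the inspector never plays it.
Route-2 is strictly dominated by Route-3 (it gives the inspector strictly more in every row), so the smuggler never plays it.
On the remaining 2×2 (Port, Airport vs Route-1, Route-3):
Let the inspector play Port with probability p. Expected payoff against Route-1: 6p + (-9)(1−p) = 15p − 9; against Route-3: (-9)p + 9(1−p) = −18p + 9.
Setting these equal: 15p − 9 = −18p + 9 ⇒ 33p = 18 ⇒ p = 6/11, and the value is (15)·(6/11) − 9 = -9/11.
For the smuggler: with q = P(Route-1), equating Port's and Airport's payoffs gives 15q − 9 = −18q + 9 ⇒ q = 6/11.

-9/11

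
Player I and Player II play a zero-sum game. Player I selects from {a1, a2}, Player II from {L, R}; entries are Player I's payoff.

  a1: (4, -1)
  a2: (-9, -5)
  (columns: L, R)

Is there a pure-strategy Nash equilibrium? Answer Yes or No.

Row minima: a1 → -1, a2 → -9; maximin = -1.
Column maxima: L → 4, R → -1; minimax = -1.
maximin = minimax = -1, so a saddle point exists.

Yes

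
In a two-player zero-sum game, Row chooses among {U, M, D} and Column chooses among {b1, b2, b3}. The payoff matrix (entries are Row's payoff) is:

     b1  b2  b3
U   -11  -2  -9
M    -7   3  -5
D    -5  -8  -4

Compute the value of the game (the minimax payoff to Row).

-71/13

Row minima: U → -11, M → -7, D → -8; maximin = -7.
Column maxima: b1 → -5, b2 → 3, b3 → -4; minimax = -5.
-7 ≠ -5, so there is no saddle point; optimal play is mixed.
U is strictly dominated by M, so Row never plays it.
b3 is strictly dominated by b1 (it gives Row strictly more in every row), so Column never plays it.
On the remaining 2×2 (M, D vs b1, b2):
Let Row play M with probability p. Expected payoff against b1: (-7)p + (-5)(1−p) = −2p − 5; against b2: 3p + (-8)(1−p) = 11p − 8.
Setting these equal: −2p − 5 = 11p − 8 ⇒ −13p = -3 ⇒ p = 3/13, and the value is (-2)·(3/13) − 5 = -71/13.
For Column: with q = P(b1), equating M's and D's payoffs gives −10q + 3 = 3q − 8 ⇒ q = 11/13.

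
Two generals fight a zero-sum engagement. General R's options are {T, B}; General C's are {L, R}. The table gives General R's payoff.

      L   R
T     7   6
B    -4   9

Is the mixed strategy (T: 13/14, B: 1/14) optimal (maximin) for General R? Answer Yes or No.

Yes

Against L this mix gives (13/14)·7 + (1/14)·(-4) = 87/14.
Against R this mix gives (13/14)·6 + (1/14)·9 = 87/14.
All of General C's active replies (L, R) yield 87/14, and no column does worse for General R. The mix makes General C indifferent and guarantees 87/14, so it is optimal.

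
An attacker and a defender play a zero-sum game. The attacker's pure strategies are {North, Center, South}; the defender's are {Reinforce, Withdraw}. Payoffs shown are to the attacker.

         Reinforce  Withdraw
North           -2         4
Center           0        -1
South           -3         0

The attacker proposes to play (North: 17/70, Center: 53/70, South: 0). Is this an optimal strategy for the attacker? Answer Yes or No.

Against Reinforce this mix gives (17/70)·(-2) + (53/70)·0 = -17/35.
Against Withdraw this mix gives (17/70)·4 + (53/70)·(-1) = 3/14.
The defender will play Reinforce, holding the attacker to -17/35. Shifting weight toward the row that does better against Reinforce would raise this floor (the equalizing mix achieves -2/7 against both Reinforce and Withdraw), so the proposed strategy is not optimal.

No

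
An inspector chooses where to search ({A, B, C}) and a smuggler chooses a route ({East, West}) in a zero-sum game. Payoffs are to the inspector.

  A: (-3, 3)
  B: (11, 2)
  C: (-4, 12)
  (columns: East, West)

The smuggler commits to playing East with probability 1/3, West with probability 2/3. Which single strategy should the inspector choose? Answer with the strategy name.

C

Expected payoff of A: (1/3)·(-3) + (2/3)·3 = 1.
Expected payoff of B: (1/3)·11 + (2/3)·2 = 5.
Expected payoff of C: (1/3)·(-4) + (2/3)·12 = 20/3.
The largest is 20/3, so the inspector's best response is C.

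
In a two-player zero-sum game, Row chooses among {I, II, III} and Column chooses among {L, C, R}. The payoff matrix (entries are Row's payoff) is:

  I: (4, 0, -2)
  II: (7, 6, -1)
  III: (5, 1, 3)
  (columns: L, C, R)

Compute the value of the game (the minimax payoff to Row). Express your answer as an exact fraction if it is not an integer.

Row minima: I → -2, II → -1, III → 1; maximin = 1.
Column maxima: L → 7, C → 6, R → 3; minimax = 3.
1 ≠ 3, so there is no saddle point; optimal play is mixed.
I is strictly dominated by II, so Row never plays it.
L is strictly dominated by C (it gives Row strictly more in every row), so Column never plays it.
On the remaining 2×2 (II, III vs C, R):
Let Row play II with probability p. Expected payoff against C: 6p + 1(1−p) = 5p + 1; against R: (-1)p + 3(1−p) = −4p + 3.
Setting these equal: 5p + 1 = −4p + 3 ⇒ 9p = 2 ⇒ p = 2/9, and the value is (5)·(2/9) + 1 = 19/9.
For Column: with q = P(C), equating II's and III's payoffs gives 7q − 1 = −2q + 3 ⇒ q = 4/9.

19/9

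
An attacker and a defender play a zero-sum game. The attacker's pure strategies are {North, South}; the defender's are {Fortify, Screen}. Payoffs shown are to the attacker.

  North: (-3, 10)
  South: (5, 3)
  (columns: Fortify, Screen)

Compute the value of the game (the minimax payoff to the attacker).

Row minima: North → -3, South → 3; maximin = 3.
Column maxima: Fortify → 5, Screen → 10; minimax = 5.
3 ≠ 5, so there is no saddle point; optimal play is mixed.
Let the attacker play North with probability p. Expected payoff against Fortify: (-3)p + 5(1−p) = −8p + 5; against Screen: 10p + 3(1−p) = 7p + 3.
Setting these equal: −8p + 5 = 7p + 3 ⇒ −15p = -2 ⇒ p = 2/15, and the value is (-8)·(2/15) + 5 = 59/15.
For the defender: with q = P(Fortify), equating North's and South's payoffs gives −13q + 10 = 2q + 3 ⇒ q = 7/15.

59/15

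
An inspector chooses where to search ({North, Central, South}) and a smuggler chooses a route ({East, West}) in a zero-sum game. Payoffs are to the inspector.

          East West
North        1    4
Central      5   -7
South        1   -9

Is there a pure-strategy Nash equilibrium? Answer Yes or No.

Row minima: North → 1, Central → -7, South → -9; maximin = 1.
Column maxima: East → 5, West → 4; minimax = 4.
1 ≠ 4, so no pure-strategy equilibrium exists.

No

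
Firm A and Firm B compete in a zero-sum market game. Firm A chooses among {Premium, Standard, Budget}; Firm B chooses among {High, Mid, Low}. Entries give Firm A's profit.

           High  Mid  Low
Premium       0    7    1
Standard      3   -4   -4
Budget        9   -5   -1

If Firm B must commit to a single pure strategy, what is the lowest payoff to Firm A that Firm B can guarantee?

Column maxima: High → 9, Mid → 7, Low → 1.
The smallest of these is 1.

1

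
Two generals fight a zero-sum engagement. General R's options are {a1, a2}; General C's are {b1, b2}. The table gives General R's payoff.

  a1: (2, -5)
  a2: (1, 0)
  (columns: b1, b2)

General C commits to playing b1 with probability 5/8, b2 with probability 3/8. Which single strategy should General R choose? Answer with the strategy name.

a2

Expected payoff of a1: (5/8)·2 + (3/8)·(-5) = -5/8.
Expected payoff of a2: (5/8)·1 + (3/8)·0 = 5/8.
The largest is 5/8, so General R's best response is a2.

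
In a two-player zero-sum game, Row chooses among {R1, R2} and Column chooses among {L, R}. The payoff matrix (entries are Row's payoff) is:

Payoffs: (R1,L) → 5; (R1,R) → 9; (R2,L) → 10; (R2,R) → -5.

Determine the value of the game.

115/19

Row minima: R1 → 5, R2 → -5; maximin = 5.
Column maxima: L → 10, R → 9; minimax = 9.
5 ≠ 9, so there is no saddle point; optimal play is mixed.
Let Row play R1 with probability p. Expected payoff against L: 5p + 10(1−p) = −5p + 10; against R: 9p + (-5)(1−p) = 14p − 5.
Setting these equal: −5p + 10 = 14p − 5 ⇒ −19p = -15 ⇒ p = 15/19, and the value is (-5)·(15/19) + 10 = 115/19.
For Column: with q = P(L), equating R1's and R2's payoffs gives −4q + 9 = 15q − 5 ⇒ q = 14/19.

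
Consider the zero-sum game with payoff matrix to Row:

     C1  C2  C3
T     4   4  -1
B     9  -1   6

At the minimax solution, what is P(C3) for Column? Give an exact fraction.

5/12

Row minima: T → -1, B → -1; maximin = -1.
Column maxima: C1 → 9, C2 → 4, C3 → 6; minimax = 4.
-1 ≠ 4, so there is no saddle point; optimal play is mixed.
C1 is strictly dominated by C3 (it gives Row strictly more in every row), so Column never plays it.
On the remaining 2×2 (T, B vs C2, C3):
Let Row play T with probability p. Expected payoff against C2: 4p + (-1)(1−p) = 5p − 1; against C3: (-1)p + 6(1−p) = −7p + 6.
Setting these equal: 5p − 1 = −7p + 6 ⇒ 12p = 7 ⇒ p = 7/12, and the value is (5)·(7/12) − 1 = 23/12.
For Column: with q = P(C2), equating T's and B's payoffs gives 5q − 1 = −7q + 6 ⇒ q = 7/12.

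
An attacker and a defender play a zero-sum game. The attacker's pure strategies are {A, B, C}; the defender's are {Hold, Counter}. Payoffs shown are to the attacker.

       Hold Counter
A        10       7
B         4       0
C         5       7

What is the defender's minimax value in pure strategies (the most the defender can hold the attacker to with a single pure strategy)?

Column maxima: Hold → 10, Counter → 7.
The smallest of these is 7.

7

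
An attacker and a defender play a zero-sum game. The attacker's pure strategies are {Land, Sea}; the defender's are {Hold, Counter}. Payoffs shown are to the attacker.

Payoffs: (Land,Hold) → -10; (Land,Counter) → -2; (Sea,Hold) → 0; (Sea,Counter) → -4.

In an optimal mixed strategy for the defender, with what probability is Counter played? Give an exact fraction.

Row minima: Land → -10, Sea → -4; maximin = -4.
Column maxima: Hold → 0, Counter → -2; minimax = -2.
-4 ≠ -2, so there is no saddle point; optimal play is mixed.
Let the attacker play Land with probability p. Expected payoff against Hold: (-10)p + 0(1−p) = −10p; against Counter: (-2)p + (-4)(1−p) = 2p − 4.
Setting these equal: −10p = 2p − 4 ⇒ −12p = -4 ⇒ p = 1/3, and the value is (-10)·(1/3) = -10/3.
For the defender: with q = P(Hold), equating Land's and Sea's payoffs gives −8q − 2 = 4q − 4 ⇒ q = 1/6.

5/6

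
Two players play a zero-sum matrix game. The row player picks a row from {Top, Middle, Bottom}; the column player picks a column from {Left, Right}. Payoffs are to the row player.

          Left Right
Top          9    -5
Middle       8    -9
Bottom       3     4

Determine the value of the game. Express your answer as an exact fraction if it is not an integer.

Row minima: Top → -5, Middle → -9, Bottom → 3; maximin = 3.
Column maxima: Left → 9, Right → 4; minimax = 4.
3 ≠ 4, so there is no saddle point; optimal play is mixed.
Middle is strictly dominated by Top, so the row player never plays it.
On the remaining 2×2 (Top, Bottom vs Left, Right):
Let the row player play Top with probability p. Expected payoff against Left: 9p + 3(1−p) = 6p + 3; against Right: (-5)p + 4(1−p) = −9p + 4.
Setting these equal: 6p + 3 = −9p + 4 ⇒ 15p = 1 ⇒ p = 1/15, and the value is (6)·(1/15) + 3 = 17/5.
For the column player: with q = P(Left), equating Top's and Bottom's payoffs gives 14q − 5 = −q + 4 ⇒ q = 3/5.

17/5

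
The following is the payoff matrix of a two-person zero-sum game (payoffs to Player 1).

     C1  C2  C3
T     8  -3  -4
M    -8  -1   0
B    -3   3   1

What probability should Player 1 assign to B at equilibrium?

3/4

Row minima: T → -4, M → -8, B → -3; maximin = -3.
Column maxima: C1 → 8, C2 → 3, C3 → 1; minimax = 1.
-3 ≠ 1, so there is no saddle point; optimal play is mixed.
M is strictly dominated by B, so Player 1 never plays it.
With M eliminated, C2 is strictly dominated by C3 (it gives Player 1 strictly more in every remaining row), so Player 2 never plays it.
On the remaining 2×2 (T, B vs C1, C3):
Let Player 1 play T with probability p. Expected payoff against C1: 8p + (-3)(1−p) = 11p − 3; against C3: (-4)p + 1(1−p) = −5p + 1.
Setting these equal: 11p − 3 = −5p + 1 ⇒ 16p = 4 ⇒ p = 1/4, and the value is (11)·(1/4) − 3 = -1/4.
For Player 2: with q = P(C1), equating T's and B's payoffs gives 12q − 4 = −4q + 1 ⇒ q = 5/16.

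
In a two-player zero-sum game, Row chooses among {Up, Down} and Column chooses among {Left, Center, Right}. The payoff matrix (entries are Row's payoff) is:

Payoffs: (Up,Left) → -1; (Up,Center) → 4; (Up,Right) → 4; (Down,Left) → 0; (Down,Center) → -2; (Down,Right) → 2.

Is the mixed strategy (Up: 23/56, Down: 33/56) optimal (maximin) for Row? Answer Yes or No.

No

Against Left this mix gives (23/56)·(-1) + (33/56)·0 = -23/56.
Against Center this mix gives (23/56)·4 + (33/56)·(-2) = 13/28.
Against Right this mix gives (23/56)·4 + (33/56)·2 = 79/28.
Column will play Left, holding Row to -23/56. Shifting weight toward the row that does better against Left would raise this floor (the equalizing mix achieves -2/7 against both Left and Center), so the proposed strategy is not optimal.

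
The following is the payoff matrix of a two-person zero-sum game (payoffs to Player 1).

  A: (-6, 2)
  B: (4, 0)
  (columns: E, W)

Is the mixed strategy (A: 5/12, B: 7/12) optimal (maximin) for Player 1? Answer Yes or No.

Against E this mix gives (5/12)·(-6) + (7/12)·4 = -1/6.
Against W this mix gives (5/12)·2 + (7/12)·0 = 5/6.
Player 2 will play E, holding Player 1 to -1/6. Shifting weight toward the row that does better against E would raise this floor (the equalizing mix achieves 2/3 against both E and W), so the proposed strategy is not optimal.

No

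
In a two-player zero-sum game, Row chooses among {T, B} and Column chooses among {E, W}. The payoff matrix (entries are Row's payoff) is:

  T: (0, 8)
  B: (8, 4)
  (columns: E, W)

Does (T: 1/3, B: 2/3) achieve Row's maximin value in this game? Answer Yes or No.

Against E this mix gives (1/3)·0 + (2/3)·8 = 16/3.
Against W this mix gives (1/3)·8 + (2/3)·4 = 16/3.
All of Column's active replies (E, W) yield 16/3, and no column does worse for Row. The mix makes Column indifferent and guarantees 16/3, so it is optimal.

Yes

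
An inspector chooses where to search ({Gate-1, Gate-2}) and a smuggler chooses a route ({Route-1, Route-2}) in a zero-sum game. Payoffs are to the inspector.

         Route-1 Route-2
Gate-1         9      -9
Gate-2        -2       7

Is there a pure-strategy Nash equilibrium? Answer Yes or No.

Row minima: Gate-1 → -9, Gate-2 → -2; maximin = -2.
Column maxima: Route-1 → 9, Route-2 → 7; minimax = 7.
-2 ≠ 7, so no pure-strategy equilibrium exists.

No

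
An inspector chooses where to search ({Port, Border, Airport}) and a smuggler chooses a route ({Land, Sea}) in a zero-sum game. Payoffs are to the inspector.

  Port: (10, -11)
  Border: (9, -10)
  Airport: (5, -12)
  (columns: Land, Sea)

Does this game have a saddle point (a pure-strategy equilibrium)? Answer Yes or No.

Row minima: Port → -11, Border → -10, Airport → -12; maximin = -10.
Column maxima: Land → 10, Sea → -10; minimax = -10.
maximin = minimax = -10, so a saddle point exists.

Yes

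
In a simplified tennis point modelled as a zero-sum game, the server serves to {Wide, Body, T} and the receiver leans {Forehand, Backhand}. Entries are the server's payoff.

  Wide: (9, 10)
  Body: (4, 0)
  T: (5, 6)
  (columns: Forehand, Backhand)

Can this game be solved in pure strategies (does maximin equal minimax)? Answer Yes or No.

Yes

Row minima: Wide → 9, Body → 0, T → 5; maximin = 9.
Column maxima: Forehand → 9, Backhand → 10; minimax = 9.
maximin = minimax = 9, so a saddle point exists.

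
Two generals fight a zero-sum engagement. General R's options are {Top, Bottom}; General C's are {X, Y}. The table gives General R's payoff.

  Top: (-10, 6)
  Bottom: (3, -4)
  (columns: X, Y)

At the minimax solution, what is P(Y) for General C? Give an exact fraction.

Row minima: Top → -10, Bottom → -4; maximin = -4.
Column maxima: X → 3, Y → 6; minimax = 3.
-4 ≠ 3, so there is no saddle point; optimal play is mixed.
Let General R play Top with probability p. Expected payoff against X: (-10)p + 3(1−p) = −13p + 3; against Y: 6p + (-4)(1−p) = 10p − 4.
Setting these equal: −13p + 3 = 10p − 4 ⇒ −23p = -7 ⇒ p = 7/23, and the value is (-13)·(7/23) + 3 = -22/23.
For General C: with q = P(X), equating Top's and Bottom's payoffs gives −16q + 6 = 7q − 4 ⇒ q = 10/23.

13/23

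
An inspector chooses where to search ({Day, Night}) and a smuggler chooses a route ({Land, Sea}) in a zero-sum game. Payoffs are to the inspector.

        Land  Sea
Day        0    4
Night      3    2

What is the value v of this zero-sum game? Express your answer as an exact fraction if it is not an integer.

Row minima: Day → 0, Night → 2; maximin = 2.
Column maxima: Land → 3, Sea → 4; minimax = 3.
2 ≠ 3, so there is no saddle point; optimal play is mixed.
Let the inspector play Day with probability p. Expected payoff against Land: 0p + 3(1−p) = −3p + 3; against Sea: 4p + 2(1−p) = 2p + 2.
Setting these equal: −3p + 3 = 2p + 2 ⇒ −5p = -1 ⇒ p = 1/5, and the value is (-3)·(1/5) + 3 = 12/5.
For the smuggler: with q = P(Land), equating Day's and Night's payoffs gives −4q + 4 = q + 2 ⇒ q = 2/5.

12/5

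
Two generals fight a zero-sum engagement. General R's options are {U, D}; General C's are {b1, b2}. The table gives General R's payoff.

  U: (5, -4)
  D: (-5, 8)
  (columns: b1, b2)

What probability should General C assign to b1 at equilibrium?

Row minima: U → -4, D → -5; maximin = -4.
Column maxima: b1 → 5, b2 → 8; minimax = 5.
-4 ≠ 5, so there is no saddle point; optimal play is mixed.
Let General R play U with probability p. Expected payoff against b1: 5p + (-5)(1−p) = 10p − 5; against b2: (-4)p + 8(1−p) = −12p + 8.
Setting these equal: 10p − 5 = −12p + 8 ⇒ 22p = 13 ⇒ p = 13/22, and the value is (10)·(13/22) − 5 = 10/11.
For General C: with q = P(b1), equating U's and D's payoffs gives 9q − 4 = −13q + 8 ⇒ q = 6/11.

6/11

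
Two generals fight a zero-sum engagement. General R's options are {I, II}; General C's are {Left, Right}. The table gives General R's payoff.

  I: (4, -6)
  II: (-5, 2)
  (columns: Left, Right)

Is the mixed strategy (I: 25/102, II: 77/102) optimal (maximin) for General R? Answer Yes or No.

Against Left this mix gives (25/102)·4 + (77/102)·(-5) = -95/34.
Against Right this mix gives (25/102)·(-6) + (77/102)·2 = 2/51.
General C will play Left, holding General R to -95/34. Shifting weight toward the row that does better against Left would raise this floor (the equalizing mix achieves -22/17 against both Left and Right), so the proposed strategy is not optimal.

No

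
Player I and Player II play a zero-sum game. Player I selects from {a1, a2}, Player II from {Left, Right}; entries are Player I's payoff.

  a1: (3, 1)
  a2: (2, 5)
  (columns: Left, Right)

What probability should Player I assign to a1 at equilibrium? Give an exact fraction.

3/5

Row minima: a1 → 1, a2 → 2; maximin = 2.
Column maxima: Left → 3, Right → 5; minimax = 3.
2 ≠ 3, so there is no saddle point; optimal play is mixed.
Let Player I play a1 with probability p. Expected payoff against Left: 3p + 2(1−p) = p + 2; against Right: 1p + 5(1−p) = −4p + 5.
Setting these equal: p + 2 = −4p + 5 ⇒ 5p = 3 ⇒ p = 3/5, and the value is (1)·(3/5) + 2 = 13/5.
For Player II: with q = P(Left), equating a1's and a2's payoffs gives 2q + 1 = −3q + 5 ⇒ q = 4/5.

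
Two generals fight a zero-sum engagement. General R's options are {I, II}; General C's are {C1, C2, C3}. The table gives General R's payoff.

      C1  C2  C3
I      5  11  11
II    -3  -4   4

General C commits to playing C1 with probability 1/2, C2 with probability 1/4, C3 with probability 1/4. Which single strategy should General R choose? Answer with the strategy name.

Expected payoff of I: (1/2)·5 + (1/4)·11 + (1/4)·11 = 8.
Expected payoff of II: (1/2)·(-3) + (1/4)·(-4) + (1/4)·4 = -3/2.
The largest is 8, so General R's best response is I.

I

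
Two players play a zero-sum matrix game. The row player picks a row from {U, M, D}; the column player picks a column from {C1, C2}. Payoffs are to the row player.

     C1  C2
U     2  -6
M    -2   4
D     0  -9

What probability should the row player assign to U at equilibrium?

Row minima: U → -6, M → -2, D → -9; maximin = -2.
Column maxima: C1 → 2, C2 → 4; minimax = 2.
-2 ≠ 2, so there is no saddle point; optimal play is mixed.
D is strictly dominated by U, so the row player never plays it.
On the remaining 2×2 (U, M vs C1, C2):
Let the row player play U with probability p. Expected payoff against C1: 2p + (-2)(1−p) = 4p − 2; against C2: (-6)p + 4(1−p) = −10p + 4.
Setting these equal: 4p − 2 = −10p + 4 ⇒ 14p = 6 ⇒ p = 3/7, and the value is (4)·(3/7) − 2 = -2/7.
For the column player: with q = P(C1), equating U's and M's payoffs gives 8q − 6 = −6q + 4 ⇒ q = 5/7.

3/7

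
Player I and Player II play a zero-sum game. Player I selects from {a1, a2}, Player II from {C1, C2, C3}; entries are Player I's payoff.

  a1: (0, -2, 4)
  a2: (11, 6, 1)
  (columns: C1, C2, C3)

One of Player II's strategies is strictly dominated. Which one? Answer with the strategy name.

C1

C2 holds Player I's payoff strictly below C1 in every row: -2 < 0, 6 < 11.
So C1 is strictly dominated for Player II.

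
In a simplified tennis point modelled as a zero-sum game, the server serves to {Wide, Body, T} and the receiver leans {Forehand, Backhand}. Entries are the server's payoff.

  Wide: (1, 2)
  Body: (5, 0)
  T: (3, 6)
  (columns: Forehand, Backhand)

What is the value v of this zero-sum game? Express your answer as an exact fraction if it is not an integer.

15/4

Row minima: Wide → 1, Body → 0, T → 3; maximin = 3.
Column maxima: Forehand → 5, Backhand → 6; minimax = 5.
3 ≠ 5, so there is no saddle point; optimal play is mixed.
Wide is strictly dominated by T, so the server never plays it.
On the remaining 2×2 (Body, T vs Forehand, Backhand):
Let the server play Body with probability p. Expected payoff against Forehand: 5p + 3(1−p) = 2p + 3; against Backhand: 0p + 6(1−p) = −6p + 6.
Setting these equal: 2p + 3 = −6p + 6 ⇒ 8p = 3 ⇒ p = 3/8, and the value is (2)·(3/8) + 3 = 15/4.
For the receiver: with q = P(Forehand), equating Body's and T's payoffs gives 5q = −3q + 6 ⇒ q = 3/4.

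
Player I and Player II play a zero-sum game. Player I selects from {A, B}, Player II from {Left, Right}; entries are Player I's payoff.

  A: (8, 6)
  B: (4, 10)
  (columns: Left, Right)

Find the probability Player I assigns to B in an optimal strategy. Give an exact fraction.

Row minima: A → 6, B → 4; maximin = 6.
Column maxima: Left → 8, Right → 10; minimax = 8.
6 ≠ 8, so there is no saddle point; optimal play is mixed.
Let Player I play A with probability p. Expected payoff against Left: 8p + 4(1−p) = 4p + 4; against Right: 6p + 10(1−p) = −4p + 10.
Setting these equal: 4p + 4 = −4p + 10 ⇒ 8p = 6 ⇒ p = 3/4, and the value is (4)·(3/4) + 4 = 7.
For Player II: with q = P(Left), equating A's and B's payoffs gives 2q + 6 = −6q + 10 ⇒ q = 1/2.

1/4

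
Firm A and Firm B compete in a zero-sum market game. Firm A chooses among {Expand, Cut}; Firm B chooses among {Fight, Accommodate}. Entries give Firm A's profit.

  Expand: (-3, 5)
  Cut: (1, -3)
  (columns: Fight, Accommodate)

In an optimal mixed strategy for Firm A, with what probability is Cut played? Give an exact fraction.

Row minima: Expand → -3, Cut → -3; maximin = -3.
Column maxima: Fight → 1, Accommodate → 5; minimax = 1.
-3 ≠ 1, so there is no saddle point; optimal play is mixed.
Let Firm A play Expand with probability p. Expected payoff against Fight: (-3)p + 1(1−p) = −4p + 1; against Accommodate: 5p + (-3)(1−p) = 8p − 3.
Setting these equal: −4p + 1 = 8p − 3 ⇒ −12p = -4 ⇒ p = 1/3, and the value is (-4)·(1/3) + 1 = -1/3.
For Firm B: with q = P(Fight), equating Expand's and Cut's payoffs gives −8q + 5 = 4q − 3 ⇒ q = 2/3.

2/3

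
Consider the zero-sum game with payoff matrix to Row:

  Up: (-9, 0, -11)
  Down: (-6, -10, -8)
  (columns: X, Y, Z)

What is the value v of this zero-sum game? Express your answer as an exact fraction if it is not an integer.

Row minima: Up → -11, Down → -10; maximin = -10.
Column maxima: X → -6, Y → 0, Z → -8; minimax = -8.
-10 ≠ -8, so there is no saddle point; optimal play is mixed.
X is strictly dominated by Z (it gives Row strictly more in every row), so Column never plays it.
On the remaining 2×2 (Up, Down vs Y, Z):
Let Row play Up with probability p. Expected payoff against Y: 0p + (-10)(1−p) = 10p − 10; against Z: (-11)p + (-8)(1−p) = −3p − 8.
Setting these equal: 10p − 10 = −3p − 8 ⇒ 13p = 2 ⇒ p = 2/13, and the value is (10)·(2/13) − 10 = -110/13.
For Column: with q = P(Y), equating Up's and Down's payoffs gives 11q − 11 = −2q − 8 ⇒ q = 3/13.

-110/13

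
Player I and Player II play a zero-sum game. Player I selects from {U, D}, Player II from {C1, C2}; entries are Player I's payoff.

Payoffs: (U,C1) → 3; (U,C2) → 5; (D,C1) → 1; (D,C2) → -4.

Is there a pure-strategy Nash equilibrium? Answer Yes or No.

Yes

Row minima: U → 3, D → -4; maximin = 3.
Column maxima: C1 → 3, C2 → 5; minimax = 3.
maximin = minimax = 3, so a saddle point exists.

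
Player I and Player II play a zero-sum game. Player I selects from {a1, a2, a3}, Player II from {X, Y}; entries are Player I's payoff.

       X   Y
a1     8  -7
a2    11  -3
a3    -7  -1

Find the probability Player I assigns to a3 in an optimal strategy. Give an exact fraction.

7/10

Row minima: a1 → -7, a2 → -3, a3 → -7; maximin = -3.
Column maxima: X → 11, Y → -1; minimax = -1.
-3 ≠ -1, so there is no saddle point; optimal play is mixed.
a1 is strictly dominated by a2, so Player I never plays it.
On the remaining 2×2 (a2, a3 vs X, Y):
Let Player I play a2 with probability p. Expected payoff against X: 11p + (-7)(1−p) = 18p − 7; against Y: (-3)p + (-1)(1−p) = −2p − 1.
Setting these equal: 18p − 7 = −2p − 1 ⇒ 20p = 6 ⇒ p = 3/10, and the value is (18)·(3/10) − 7 = -8/5.
For Player II: with q = P(X), equating a2's and a3's payoffs gives 14q − 3 = −6q − 1 ⇒ q = 1/10.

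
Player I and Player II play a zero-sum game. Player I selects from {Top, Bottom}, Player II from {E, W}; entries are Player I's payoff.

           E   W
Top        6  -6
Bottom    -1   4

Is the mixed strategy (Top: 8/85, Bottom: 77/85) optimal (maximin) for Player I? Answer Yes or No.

Against E this mix gives (8/85)·6 + (77/85)·(-1) = -29/85.
Against W this mix gives (8/85)·(-6) + (77/85)·4 = 52/17.
Player II will play E, holding Player I to -29/85. Shifting weight toward the row that does better against E would raise this floor (the equalizing mix achieves 18/17 against both E and W), so the proposed strategy is not optimal.

No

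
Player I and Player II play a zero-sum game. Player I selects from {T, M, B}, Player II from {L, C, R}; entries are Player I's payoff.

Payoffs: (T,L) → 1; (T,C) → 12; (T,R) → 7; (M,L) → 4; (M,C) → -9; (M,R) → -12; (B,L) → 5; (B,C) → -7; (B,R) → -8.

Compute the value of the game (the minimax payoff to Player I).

43/19

Row minima: T → 1, M → -12, B → -8; maximin = 1.
Column maxima: L → 5, C → 12, R → 7; minimax = 5.
1 ≠ 5, so there is no saddle point; optimal play is mixed.
M is strictly dominated by B, so Player I never plays it.
C is strictly dominated by R (it gives Player I strictly more in every row), so Player II never plays it.
On the remaining 2×2 (T, B vs L, R):
Let Player I play T with probability p. Expected payoff against L: 1p + 5(1−p) = −4p + 5; against R: 7p + (-8)(1−p) = 15p − 8.
Setting these equal: −4p + 5 = 15p − 8 ⇒ −19p = -13 ⇒ p = 13/19, and the value is (-4)·(13/19) + 5 = 43/19.
For Player II: with q = P(L), equating T's and B's payoffs gives −6q + 7 = 13q − 8 ⇒ q = 15/19.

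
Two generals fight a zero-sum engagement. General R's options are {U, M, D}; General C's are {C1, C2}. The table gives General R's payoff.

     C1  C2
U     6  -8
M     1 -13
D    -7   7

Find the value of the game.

Row minima: U → -8, M → -13, D → -7; maximin = -7.
Column maxima: C1 → 6, C2 → 7; minimax = 6.
-7 ≠ 6, so there is no saddle point; optimal play is mixed.
M is strictly dominated by U, so General R never plays it.
On the remaining 2×2 (U, D vs C1, C2):
Let General R play U with probability p. Expected payoff against C1: 6p + (-7)(1−p) = 13p − 7; against C2: (-8)p + 7(1−p) = −15p + 7.
Setting these equal: 13p − 7 = −15p + 7 ⇒ 28p = 14 ⇒ p = 1/2, and the value is (13)·(1/2) − 7 = -1/2.
For General C: with q = P(C1), equating U's and D's payoffs gives 14q − 8 = −14q + 7 ⇒ q = 15/28.

-1/2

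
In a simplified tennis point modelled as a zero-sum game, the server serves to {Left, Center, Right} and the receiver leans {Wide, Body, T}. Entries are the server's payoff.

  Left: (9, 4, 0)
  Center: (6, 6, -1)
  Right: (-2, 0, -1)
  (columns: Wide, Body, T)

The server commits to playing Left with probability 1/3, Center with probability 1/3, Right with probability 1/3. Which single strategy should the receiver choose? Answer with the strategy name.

T

If the receiver plays Wide, the server's expected payoff is (1/3)·9 + (1/3)·6 + (1/3)·(-2) = 13/3.
If the receiver plays Body, the server's expected payoff is (1/3)·4 + (1/3)·6 + (1/3)·0 = 10/3.
If the receiver plays T, the server's expected payoff is (1/3)·0 + (1/3)·(-1) + (1/3)·(-1) = -2/3.
The receiver minimizes the server's payoff; the smallest is -2/3, so the best response is T.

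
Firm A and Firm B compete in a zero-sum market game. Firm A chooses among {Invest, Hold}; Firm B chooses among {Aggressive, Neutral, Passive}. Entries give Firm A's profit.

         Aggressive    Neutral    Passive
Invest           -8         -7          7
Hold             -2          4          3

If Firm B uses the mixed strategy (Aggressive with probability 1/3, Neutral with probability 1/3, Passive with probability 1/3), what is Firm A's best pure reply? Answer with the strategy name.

Expected payoff of Invest: (1/3)·(-8) + (1/3)·(-7) + (1/3)·7 = -8/3.
Expected payoff of Hold: (1/3)·(-2) + (1/3)·4 + (1/3)·3 = 5/3.
The largest is 5/3, so Firm A's best response is Hold.

Hold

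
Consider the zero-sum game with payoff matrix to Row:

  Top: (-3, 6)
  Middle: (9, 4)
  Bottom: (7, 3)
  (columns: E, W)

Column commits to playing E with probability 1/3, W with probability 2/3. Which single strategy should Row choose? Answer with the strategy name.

Middle

Expected payoff of Top: (1/3)·(-3) + (2/3)·6 = 3.
Expected payoff of Middle: (1/3)·9 + (2/3)·4 = 17/3.
Expected payoff of Bottom: (1/3)·7 + (2/3)·3 = 13/3.
The largest is 17/3, so Row's best response is Middle.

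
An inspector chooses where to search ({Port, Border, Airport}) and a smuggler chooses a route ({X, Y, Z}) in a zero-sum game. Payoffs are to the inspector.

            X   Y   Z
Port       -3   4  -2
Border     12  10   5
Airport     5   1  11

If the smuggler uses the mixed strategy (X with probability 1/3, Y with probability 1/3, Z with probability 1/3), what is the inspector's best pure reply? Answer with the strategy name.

Expected payoff of Port: (1/3)·(-3) + (1/3)·4 + (1/3)·(-2) = -1/3.
Expected payoff of Border: (1/3)·12 + (1/3)·10 + (1/3)·5 = 9.
Expected payoff of Airport: (1/3)·5 + (1/3)·1 + (1/3)·11 = 17/3.
The largest is 9, so the inspector's best response is Border.

Border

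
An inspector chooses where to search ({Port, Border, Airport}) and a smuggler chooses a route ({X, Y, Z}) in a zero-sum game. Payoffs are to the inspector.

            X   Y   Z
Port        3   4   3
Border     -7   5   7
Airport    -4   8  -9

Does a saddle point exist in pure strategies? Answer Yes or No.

Row minima: Port → 3, Border → -7, Airport → -9; maximin = 3.
Column maxima: X → 3, Y → 8, Z → 7; minimax = 3.
maximin = minimax = 3, so a saddle point exists.

Yes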